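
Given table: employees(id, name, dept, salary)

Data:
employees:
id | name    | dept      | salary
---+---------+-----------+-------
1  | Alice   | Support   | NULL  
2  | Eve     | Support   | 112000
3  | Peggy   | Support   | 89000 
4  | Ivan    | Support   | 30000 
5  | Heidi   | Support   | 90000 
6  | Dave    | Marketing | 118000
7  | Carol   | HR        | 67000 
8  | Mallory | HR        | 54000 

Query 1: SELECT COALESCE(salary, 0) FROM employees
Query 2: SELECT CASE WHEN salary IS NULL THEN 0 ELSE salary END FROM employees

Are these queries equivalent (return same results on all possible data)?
Yes, equivalent

Both queries return: [(0,), (30000,), (54000,), (67000,), (89000,), (90000,), (112000,), (118000,)]

Reason: COALESCE vs CASE for NULL handling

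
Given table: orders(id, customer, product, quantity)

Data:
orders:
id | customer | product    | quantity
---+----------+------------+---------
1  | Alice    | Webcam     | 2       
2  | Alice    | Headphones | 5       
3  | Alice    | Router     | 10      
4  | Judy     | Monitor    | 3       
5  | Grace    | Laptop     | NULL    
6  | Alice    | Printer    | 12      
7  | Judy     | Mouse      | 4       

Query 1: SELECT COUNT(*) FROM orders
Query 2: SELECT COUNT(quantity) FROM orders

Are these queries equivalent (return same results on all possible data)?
No, not equivalent

Query 1 returns: [(7,)]
Query 2 returns: [(6,)]

Reason: COUNT(*) includes NULLs, COUNT(column) excludes them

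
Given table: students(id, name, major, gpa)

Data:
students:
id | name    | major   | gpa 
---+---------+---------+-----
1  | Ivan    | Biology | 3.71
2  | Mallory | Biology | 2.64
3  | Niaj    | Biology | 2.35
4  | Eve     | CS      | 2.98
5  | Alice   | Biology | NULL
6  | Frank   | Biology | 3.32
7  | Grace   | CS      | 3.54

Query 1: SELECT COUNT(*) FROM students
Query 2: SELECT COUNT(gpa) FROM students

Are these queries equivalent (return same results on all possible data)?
No, not equivalent

Query 1 returns: [(7,)]
Query 2 returns: [(6,)]

Reason: COUNT(*) includes NULLs, COUNT(column) excludes them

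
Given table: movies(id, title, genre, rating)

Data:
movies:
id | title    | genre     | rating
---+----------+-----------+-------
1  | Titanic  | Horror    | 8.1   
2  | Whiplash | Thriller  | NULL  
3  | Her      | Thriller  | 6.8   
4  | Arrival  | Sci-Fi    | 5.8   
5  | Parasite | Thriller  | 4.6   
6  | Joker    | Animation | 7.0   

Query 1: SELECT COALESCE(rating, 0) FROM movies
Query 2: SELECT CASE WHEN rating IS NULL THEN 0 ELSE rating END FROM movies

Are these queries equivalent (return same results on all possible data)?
Yes, equivalent

Both queries return: [(0,), (4.6,), (5.8,), (6.8,), (7.0,), (8.1,)]

Reason: COALESCE vs CASE for NULL handling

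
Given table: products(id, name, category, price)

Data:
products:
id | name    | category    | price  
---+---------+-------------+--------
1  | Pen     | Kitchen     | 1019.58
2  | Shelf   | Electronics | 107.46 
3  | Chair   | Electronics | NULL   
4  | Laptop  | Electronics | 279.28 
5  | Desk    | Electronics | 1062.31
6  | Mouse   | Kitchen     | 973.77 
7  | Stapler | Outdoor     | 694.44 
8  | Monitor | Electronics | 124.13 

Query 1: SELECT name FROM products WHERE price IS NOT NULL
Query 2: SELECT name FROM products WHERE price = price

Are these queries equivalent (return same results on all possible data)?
Yes, equivalent

Both queries return: [('Desk',), ('Laptop',), ('Monitor',), ('Mouse',), ('Pen',), ('Shelf',), ('Stapler',)]

Reason: IS NOT NULL vs self-equality (both exclude NULLs)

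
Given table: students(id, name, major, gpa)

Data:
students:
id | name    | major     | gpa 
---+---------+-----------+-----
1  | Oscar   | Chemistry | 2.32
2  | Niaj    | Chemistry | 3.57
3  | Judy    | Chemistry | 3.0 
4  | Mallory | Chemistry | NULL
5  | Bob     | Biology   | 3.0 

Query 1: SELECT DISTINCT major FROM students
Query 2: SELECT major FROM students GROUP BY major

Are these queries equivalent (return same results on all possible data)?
Yes, equivalent

Both queries return: [('Biology',), ('Chemistry',)]

Reason: Both get unique majors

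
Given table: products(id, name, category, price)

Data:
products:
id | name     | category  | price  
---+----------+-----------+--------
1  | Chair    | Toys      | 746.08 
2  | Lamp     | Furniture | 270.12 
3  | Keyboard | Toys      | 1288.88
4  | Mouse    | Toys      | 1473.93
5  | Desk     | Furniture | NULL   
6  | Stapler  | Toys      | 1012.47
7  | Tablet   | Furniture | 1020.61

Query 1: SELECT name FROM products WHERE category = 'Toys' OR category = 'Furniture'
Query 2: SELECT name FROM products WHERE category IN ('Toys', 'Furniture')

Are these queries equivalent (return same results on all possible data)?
Yes, equivalent

Both queries return: [('Chair',), ('Desk',), ('Keyboard',), ('Lamp',), ('Mouse',), ('Stapler',), ('Tablet',)]

Reason: OR vs IN are equivalent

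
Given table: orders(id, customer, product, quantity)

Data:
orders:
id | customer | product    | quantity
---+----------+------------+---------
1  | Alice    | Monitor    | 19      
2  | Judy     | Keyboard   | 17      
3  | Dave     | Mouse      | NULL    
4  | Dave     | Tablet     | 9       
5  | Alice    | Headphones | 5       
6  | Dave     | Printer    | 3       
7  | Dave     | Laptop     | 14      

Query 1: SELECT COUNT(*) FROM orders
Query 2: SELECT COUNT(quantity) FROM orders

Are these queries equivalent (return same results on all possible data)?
No, not equivalent

Query 1 returns: [(7,)]
Query 2 returns: [(6,)]

Reason: COUNT(*) includes NULLs, COUNT(column) excludes them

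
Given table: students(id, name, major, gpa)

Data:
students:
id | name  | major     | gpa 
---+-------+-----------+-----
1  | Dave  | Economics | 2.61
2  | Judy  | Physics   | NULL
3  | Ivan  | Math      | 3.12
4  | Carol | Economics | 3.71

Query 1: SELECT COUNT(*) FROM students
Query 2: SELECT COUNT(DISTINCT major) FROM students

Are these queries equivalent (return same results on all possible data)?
No, not equivalent

Query 1 returns: [(4,)]
Query 2 returns: [(3,)]

Reason: COUNT(*) counts rows, COUNT(DISTINCT major) counts unique majors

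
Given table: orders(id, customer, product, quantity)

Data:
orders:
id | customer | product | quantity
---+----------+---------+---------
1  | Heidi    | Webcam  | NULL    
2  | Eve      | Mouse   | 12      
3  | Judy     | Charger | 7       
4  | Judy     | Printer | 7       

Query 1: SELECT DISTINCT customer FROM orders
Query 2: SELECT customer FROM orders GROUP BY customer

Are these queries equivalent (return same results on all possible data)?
Yes, equivalent

Both queries return: [('Eve',), ('Heidi',), ('Judy',)]

Reason: Both get unique customers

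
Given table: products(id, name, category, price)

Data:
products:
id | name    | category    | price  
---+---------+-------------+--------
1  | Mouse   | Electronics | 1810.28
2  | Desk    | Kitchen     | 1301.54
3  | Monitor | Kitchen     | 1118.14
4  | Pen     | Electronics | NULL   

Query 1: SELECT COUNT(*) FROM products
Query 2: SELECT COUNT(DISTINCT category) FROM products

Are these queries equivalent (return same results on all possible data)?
No, not equivalent

Query 1 returns: [(4,)]
Query 2 returns: [(2,)]

Reason: COUNT(*) counts rows, COUNT(DISTINCT category) counts unique categorys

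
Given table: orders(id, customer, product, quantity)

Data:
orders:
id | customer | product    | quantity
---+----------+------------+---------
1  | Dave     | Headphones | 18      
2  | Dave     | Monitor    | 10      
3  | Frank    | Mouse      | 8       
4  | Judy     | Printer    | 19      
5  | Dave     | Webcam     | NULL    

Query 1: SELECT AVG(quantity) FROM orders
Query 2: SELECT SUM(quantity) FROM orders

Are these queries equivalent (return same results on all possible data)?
No, not equivalent

Query 1 returns: [(13.75,)]
Query 2 returns: [(55,)]

Reason: AVG vs SUM give different aggregate values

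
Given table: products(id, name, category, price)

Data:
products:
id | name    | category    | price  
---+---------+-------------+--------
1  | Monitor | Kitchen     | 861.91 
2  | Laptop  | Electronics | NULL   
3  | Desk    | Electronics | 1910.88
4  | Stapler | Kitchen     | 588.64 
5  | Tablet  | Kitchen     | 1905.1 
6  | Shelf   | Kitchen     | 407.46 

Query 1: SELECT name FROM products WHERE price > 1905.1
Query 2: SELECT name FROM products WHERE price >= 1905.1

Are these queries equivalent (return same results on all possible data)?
No, not equivalent

Query 1 returns: [('Desk',)]
Query 2 returns: [('Desk',), ('Tablet',)]

Reason: > vs >= gives different results when price = 1905.1 exists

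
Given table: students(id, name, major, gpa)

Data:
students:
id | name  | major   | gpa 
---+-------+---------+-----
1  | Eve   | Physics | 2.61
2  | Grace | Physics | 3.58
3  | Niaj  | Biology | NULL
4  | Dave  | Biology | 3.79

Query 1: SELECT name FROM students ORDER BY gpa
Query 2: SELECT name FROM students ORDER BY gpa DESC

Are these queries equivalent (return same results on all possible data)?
No, not equivalent

Query 1 returns: [('Niaj',), ('Eve',), ('Grace',), ('Dave',)]
Query 2 returns: [('Dave',), ('Grace',), ('Eve',), ('Niaj',)]

Reason: ASC vs DESC gives opposite ordering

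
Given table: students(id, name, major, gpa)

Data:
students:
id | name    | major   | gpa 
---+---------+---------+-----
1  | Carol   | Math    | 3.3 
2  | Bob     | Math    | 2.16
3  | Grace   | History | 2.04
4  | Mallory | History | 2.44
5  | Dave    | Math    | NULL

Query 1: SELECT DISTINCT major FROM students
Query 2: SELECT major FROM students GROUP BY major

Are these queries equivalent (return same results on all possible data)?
Yes, equivalent

Both queries return: [('History',), ('Math',)]

Reason: Both get unique majors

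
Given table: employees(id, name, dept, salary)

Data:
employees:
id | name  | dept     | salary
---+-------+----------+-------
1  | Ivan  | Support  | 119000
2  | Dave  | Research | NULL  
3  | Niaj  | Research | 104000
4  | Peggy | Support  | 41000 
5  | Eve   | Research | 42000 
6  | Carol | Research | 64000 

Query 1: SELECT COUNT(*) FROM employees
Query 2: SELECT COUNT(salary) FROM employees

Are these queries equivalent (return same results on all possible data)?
No, not equivalent

Query 1 returns: [(6,)]
Query 2 returns: [(5,)]

Reason: COUNT(*) includes NULLs, COUNT(column) excludes them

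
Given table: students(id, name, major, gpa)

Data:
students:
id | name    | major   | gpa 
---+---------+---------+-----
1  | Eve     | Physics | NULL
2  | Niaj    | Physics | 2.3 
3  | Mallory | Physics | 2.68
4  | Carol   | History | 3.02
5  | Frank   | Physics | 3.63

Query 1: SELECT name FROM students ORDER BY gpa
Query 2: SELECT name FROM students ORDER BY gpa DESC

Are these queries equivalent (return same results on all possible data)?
No, not equivalent

Query 1 returns: [('Eve',), ('Niaj',), ('Mallory',), ('Carol',), ('Frank',)]
Query 2 returns: [('Frank',), ('Carol',), ('Mallory',), ('Niaj',), ('Eve',)]

Reason: ASC vs DESC gives opposite ordering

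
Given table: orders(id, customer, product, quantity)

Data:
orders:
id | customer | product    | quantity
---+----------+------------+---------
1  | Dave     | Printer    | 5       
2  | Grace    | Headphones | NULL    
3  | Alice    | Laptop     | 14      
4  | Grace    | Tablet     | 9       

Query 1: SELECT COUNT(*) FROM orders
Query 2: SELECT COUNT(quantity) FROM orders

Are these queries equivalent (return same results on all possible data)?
No, not equivalent

Query 1 returns: [(4,)]
Query 2 returns: [(3,)]

Reason: COUNT(*) includes NULLs, COUNT(column) excludes them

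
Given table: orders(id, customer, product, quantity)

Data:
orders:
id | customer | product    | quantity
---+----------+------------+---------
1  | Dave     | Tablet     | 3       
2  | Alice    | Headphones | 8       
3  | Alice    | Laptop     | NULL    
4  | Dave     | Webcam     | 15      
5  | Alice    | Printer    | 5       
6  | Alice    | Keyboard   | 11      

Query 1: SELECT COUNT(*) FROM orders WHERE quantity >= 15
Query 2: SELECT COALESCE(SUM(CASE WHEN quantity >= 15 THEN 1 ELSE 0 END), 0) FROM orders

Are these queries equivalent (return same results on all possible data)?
Yes, equivalent

Both queries return: [(1,)]

Reason: COUNT with WHERE vs conditional SUM (COALESCE handles empty-table NULL)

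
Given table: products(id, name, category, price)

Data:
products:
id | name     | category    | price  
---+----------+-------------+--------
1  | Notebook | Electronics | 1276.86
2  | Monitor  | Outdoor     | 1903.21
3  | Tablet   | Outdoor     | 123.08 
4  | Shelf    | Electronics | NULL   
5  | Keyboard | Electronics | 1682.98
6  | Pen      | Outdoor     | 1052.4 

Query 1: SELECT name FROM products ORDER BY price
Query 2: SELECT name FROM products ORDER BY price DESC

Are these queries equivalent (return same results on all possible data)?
No, not equivalent

Query 1 returns: [('Shelf',), ('Tablet',), ('Pen',), ('Notebook',), ('Keyboard',), ('Monitor',)]
Query 2 returns: [('Monitor',), ('Keyboard',), ('Notebook',), ('Pen',), ('Tablet',), ('Shelf',)]

Reason: ASC vs DESC gives opposite ordering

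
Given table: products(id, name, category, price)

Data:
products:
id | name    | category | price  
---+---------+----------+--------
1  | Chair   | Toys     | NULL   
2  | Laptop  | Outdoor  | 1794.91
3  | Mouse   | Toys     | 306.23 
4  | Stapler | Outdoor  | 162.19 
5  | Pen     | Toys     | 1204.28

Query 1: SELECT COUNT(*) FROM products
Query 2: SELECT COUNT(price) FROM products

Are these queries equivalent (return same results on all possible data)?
No, not equivalent

Query 1 returns: [(5,)]
Query 2 returns: [(4,)]

Reason: COUNT(*) includes NULLs, COUNT(column) excludes them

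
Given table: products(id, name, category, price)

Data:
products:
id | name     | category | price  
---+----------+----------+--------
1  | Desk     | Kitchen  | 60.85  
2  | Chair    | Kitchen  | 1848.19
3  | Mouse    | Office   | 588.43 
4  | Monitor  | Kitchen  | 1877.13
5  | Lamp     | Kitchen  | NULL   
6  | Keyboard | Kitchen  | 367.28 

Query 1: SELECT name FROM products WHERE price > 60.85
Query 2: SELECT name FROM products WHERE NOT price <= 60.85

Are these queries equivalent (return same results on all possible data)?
Yes, equivalent

Both queries return: [('Chair',), ('Keyboard',), ('Monitor',), ('Mouse',)]

Reason: Both filter price > 60.85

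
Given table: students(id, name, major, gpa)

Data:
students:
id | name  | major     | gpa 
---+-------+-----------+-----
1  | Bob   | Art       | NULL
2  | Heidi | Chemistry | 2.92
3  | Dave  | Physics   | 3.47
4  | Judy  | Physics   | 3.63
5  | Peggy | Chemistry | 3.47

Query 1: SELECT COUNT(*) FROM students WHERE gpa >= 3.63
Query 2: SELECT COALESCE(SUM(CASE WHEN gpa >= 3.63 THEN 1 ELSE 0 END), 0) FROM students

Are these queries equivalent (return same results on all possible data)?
Yes, equivalent

Both queries return: [(1,)]

Reason: COUNT with WHERE vs conditional SUM (COALESCE handles empty-table NULL)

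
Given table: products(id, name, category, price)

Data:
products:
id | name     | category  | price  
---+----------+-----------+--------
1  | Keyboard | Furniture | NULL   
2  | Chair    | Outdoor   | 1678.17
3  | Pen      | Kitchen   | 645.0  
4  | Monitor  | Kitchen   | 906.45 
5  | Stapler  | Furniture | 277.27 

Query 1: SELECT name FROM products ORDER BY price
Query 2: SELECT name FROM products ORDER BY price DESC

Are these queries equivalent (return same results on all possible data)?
No, not equivalent

Query 1 returns: [('Keyboard',), ('Stapler',), ('Pen',), ('Monitor',), ('Chair',)]
Query 2 returns: [('Chair',), ('Monitor',), ('Pen',), ('Stapler',), ('Keyboard',)]

Reason: ASC vs DESC gives opposite ordering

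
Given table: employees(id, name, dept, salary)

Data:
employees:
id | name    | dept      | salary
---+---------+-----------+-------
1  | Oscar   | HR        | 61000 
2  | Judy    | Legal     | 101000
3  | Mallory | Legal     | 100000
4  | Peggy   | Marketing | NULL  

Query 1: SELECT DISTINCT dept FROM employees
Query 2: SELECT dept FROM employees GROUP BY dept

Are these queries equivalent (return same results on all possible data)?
Yes, equivalent

Both queries return: [('HR',), ('Legal',), ('Marketing',)]

Reason: Both get unique depts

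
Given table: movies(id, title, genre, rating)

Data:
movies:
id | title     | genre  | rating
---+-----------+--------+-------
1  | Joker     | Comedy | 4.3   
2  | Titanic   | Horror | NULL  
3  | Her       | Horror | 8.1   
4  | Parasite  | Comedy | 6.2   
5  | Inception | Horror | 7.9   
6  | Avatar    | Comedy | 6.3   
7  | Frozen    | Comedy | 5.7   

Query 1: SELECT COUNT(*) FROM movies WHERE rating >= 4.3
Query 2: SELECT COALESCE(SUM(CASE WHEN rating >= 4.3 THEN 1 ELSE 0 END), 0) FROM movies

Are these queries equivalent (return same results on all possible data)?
Yes, equivalent

Both queries return: [(6,)]

Reason: COUNT with WHERE vs conditional SUM (COALESCE handles empty-table NULL)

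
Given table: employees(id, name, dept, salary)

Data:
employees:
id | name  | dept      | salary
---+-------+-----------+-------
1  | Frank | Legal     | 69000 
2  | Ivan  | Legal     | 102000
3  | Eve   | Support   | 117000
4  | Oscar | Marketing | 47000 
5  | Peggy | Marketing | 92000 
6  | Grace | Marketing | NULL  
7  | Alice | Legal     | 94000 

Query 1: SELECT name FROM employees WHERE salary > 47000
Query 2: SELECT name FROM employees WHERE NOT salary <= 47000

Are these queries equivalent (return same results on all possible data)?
Yes, equivalent

Both queries return: [('Alice',), ('Eve',), ('Frank',), ('Ivan',), ('Peggy',)]

Reason: Both filter salary > 47000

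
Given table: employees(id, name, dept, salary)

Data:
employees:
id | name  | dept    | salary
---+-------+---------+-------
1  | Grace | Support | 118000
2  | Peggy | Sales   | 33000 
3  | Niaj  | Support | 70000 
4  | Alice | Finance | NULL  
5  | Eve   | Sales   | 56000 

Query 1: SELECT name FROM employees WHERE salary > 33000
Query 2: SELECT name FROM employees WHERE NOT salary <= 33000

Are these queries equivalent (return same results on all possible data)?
Yes, equivalent

Both queries return: [('Eve',), ('Grace',), ('Niaj',)]

Reason: Both filter salary > 33000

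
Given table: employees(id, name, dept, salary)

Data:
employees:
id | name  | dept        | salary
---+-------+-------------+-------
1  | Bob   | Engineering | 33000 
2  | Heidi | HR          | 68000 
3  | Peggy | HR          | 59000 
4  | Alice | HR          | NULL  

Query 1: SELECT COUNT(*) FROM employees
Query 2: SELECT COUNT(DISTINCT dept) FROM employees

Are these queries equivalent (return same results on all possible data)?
No, not equivalent

Query 1 returns: [(4,)]
Query 2 returns: [(2,)]

Reason: COUNT(*) counts rows, COUNT(DISTINCT dept) counts unique depts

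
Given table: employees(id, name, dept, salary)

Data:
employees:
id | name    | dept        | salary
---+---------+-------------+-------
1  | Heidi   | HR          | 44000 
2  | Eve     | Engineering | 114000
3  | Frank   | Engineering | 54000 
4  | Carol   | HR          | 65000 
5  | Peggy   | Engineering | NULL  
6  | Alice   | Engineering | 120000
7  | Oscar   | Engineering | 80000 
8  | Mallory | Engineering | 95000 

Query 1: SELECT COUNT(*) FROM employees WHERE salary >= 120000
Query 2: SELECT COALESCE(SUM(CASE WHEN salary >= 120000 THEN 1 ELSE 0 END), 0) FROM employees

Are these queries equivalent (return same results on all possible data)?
Yes, equivalent

Both queries return: [(1,)]

Reason: COUNT with WHERE vs conditional SUM (COALESCE handles empty-table NULL)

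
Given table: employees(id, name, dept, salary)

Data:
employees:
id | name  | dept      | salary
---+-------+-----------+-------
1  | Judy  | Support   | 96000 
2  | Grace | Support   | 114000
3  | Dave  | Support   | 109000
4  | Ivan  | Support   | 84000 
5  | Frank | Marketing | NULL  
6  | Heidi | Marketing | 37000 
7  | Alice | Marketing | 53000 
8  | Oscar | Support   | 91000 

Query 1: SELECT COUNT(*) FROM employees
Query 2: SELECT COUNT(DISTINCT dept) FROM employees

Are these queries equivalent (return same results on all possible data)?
No, not equivalent

Query 1 returns: [(8,)]
Query 2 returns: [(2,)]

Reason: COUNT(*) counts rows, COUNT(DISTINCT dept) counts unique depts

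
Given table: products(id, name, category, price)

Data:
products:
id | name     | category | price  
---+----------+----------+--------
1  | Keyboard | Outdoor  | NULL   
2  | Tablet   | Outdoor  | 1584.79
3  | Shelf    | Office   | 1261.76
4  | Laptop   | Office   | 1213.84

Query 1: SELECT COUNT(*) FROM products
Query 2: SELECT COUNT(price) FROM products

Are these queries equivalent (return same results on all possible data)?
No, not equivalent

Query 1 returns: [(4,)]
Query 2 returns: [(3,)]

Reason: COUNT(*) includes NULLs, COUNT(column) excludes them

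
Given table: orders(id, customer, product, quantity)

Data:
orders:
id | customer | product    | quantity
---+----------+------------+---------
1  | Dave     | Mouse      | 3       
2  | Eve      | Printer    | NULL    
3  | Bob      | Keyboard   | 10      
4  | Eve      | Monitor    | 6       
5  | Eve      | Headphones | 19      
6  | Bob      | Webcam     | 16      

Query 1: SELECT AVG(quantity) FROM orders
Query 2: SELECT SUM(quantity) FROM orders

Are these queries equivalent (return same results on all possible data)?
No, not equivalent

Query 1 returns: [(10.8,)]
Query 2 returns: [(54,)]

Reason: AVG vs SUM give different aggregate values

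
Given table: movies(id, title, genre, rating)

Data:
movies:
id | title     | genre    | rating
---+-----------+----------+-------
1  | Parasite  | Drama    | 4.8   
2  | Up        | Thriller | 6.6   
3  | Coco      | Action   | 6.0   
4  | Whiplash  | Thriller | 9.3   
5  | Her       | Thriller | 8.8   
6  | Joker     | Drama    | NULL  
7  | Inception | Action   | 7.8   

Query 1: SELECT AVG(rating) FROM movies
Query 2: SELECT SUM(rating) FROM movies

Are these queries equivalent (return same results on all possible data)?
No, not equivalent

Query 1 returns: [(7.216666666666666,)]
Query 2 returns: [(43.3,)]

Reason: AVG vs SUM give different aggregate values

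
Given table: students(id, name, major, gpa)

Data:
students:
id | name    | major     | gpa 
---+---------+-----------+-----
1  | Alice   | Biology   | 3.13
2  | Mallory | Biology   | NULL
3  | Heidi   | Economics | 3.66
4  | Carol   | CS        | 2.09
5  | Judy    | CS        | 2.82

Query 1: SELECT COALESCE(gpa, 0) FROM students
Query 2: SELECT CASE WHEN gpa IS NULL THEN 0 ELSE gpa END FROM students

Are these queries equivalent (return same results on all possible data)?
Yes, equivalent

Both queries return: [(0,), (2.09,), (2.82,), (3.13,), (3.66,)]

Reason: COALESCE vs CASE for NULL handling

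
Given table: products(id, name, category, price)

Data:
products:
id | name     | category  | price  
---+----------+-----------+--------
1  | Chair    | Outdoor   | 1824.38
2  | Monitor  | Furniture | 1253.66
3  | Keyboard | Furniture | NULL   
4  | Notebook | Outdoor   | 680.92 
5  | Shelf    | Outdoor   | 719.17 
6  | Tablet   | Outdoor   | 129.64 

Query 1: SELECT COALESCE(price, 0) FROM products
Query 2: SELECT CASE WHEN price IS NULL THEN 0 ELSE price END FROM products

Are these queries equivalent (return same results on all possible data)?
Yes, equivalent

Both queries return: [(0,), (129.64,), (680.92,), (719.17,), (1253.66,), (1824.38,)]

Reason: COALESCE vs CASE for NULL handling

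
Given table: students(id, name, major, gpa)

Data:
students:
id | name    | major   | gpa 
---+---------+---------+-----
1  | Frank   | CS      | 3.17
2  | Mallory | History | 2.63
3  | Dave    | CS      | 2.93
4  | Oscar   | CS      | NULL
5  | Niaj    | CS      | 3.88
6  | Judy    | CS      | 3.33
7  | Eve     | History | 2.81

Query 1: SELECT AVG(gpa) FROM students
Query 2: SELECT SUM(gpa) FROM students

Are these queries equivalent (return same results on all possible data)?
No, not equivalent

Query 1 returns: [(3.125,)]
Query 2 returns: [(18.75,)]

Reason: AVG vs SUM give different aggregate values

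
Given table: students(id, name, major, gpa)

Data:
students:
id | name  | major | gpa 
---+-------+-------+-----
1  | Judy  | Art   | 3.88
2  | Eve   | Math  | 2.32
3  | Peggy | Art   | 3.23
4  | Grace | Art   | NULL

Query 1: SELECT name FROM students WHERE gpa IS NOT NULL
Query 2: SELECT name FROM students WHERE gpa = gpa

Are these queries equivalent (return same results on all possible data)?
Yes, equivalent

Both queries return: [('Eve',), ('Judy',), ('Peggy',)]

Reason: IS NOT NULL vs self-equality (both exclude NULLs)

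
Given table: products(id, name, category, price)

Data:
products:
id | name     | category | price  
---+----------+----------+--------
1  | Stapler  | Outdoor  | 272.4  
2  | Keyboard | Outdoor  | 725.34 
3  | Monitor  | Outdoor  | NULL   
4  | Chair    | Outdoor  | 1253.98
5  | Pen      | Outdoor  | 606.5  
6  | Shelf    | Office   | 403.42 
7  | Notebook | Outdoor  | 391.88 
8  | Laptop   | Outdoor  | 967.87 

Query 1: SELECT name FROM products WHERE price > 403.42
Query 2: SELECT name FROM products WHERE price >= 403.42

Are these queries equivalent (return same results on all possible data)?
No, not equivalent

Query 1 returns: [('Keyboard',), ('Chair',), ('Pen',), ('Laptop',)]
Query 2 returns: [('Keyboard',), ('Chair',), ('Pen',), ('Shelf',), ('Laptop',)]

Reason: > vs >= gives different results when price = 403.42 exists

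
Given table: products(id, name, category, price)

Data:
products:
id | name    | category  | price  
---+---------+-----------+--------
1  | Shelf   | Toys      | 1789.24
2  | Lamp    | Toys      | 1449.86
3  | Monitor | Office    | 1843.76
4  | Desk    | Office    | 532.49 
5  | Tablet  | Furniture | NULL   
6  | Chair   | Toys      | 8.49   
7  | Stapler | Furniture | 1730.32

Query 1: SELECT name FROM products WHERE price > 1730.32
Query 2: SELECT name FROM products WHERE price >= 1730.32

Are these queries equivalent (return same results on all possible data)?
No, not equivalent

Query 1 returns: [('Shelf',), ('Monitor',)]
Query 2 returns: [('Shelf',), ('Monitor',), ('Stapler',)]

Reason: > vs >= gives different results when price = 1730.32 exists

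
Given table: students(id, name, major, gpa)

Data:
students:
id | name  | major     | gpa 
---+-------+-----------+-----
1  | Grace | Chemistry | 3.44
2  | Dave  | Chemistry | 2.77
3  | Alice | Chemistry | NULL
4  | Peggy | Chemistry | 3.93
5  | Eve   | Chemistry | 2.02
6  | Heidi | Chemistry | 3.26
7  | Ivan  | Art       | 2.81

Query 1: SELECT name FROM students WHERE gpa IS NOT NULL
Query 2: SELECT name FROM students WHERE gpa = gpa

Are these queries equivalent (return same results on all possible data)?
Yes, equivalent

Both queries return: [('Dave',), ('Eve',), ('Grace',), ('Heidi',), ('Ivan',), ('Peggy',)]

Reason: IS NOT NULL vs self-equality (both exclude NULLs)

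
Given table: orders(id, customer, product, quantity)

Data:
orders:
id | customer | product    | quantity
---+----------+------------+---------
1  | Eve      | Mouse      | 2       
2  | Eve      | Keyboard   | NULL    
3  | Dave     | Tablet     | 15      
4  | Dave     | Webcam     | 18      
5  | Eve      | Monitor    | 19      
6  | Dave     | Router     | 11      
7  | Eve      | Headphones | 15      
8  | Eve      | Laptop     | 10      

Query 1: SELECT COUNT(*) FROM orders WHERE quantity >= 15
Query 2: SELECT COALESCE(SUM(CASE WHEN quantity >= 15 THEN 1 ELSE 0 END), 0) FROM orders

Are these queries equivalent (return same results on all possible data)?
Yes, equivalent

Both queries return: [(4,)]

Reason: COUNT with WHERE vs conditional SUM (COALESCE handles empty-table NULL)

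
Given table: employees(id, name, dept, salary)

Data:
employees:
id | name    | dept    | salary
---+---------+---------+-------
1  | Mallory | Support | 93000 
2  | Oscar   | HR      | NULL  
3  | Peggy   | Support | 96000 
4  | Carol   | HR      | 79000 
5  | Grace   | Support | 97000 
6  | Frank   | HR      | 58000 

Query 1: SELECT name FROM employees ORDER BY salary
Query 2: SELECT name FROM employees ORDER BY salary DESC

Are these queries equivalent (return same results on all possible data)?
No, not equivalent

Query 1 returns: [('Oscar',), ('Frank',), ('Carol',), ('Mallory',), ('Peggy',), ('Grace',)]
Query 2 returns: [('Grace',), ('Peggy',), ('Mallory',), ('Carol',), ('Frank',), ('Oscar',)]

Reason: ASC vs DESC gives opposite ordering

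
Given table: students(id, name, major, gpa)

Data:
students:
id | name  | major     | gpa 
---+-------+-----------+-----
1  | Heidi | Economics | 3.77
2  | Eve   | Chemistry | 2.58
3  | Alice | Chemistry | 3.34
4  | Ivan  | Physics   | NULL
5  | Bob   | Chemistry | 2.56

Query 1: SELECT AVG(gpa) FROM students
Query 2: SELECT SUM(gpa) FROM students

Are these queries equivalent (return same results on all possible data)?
No, not equivalent

Query 1 returns: [(3.0625,)]
Query 2 returns: [(12.25,)]

Reason: AVG vs SUM give different aggregate values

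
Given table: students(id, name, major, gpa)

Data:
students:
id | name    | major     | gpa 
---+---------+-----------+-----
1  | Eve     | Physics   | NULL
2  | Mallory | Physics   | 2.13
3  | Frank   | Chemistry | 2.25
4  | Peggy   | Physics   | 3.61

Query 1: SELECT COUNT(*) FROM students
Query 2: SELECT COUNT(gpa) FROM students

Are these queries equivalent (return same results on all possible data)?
No, not equivalent

Query 1 returns: [(4,)]
Query 2 returns: [(3,)]

Reason: COUNT(*) includes NULLs, COUNT(column) excludes them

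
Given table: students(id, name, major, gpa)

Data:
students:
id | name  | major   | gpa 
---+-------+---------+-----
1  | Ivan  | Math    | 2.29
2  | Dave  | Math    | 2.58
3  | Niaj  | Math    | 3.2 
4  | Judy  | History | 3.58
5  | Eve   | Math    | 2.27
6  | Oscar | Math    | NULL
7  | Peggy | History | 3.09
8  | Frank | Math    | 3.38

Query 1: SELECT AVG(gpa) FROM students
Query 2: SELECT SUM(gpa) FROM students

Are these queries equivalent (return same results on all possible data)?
No, not equivalent

Query 1 returns: [(2.912857142857143,)]
Query 2 returns: [(20.39,)]

Reason: AVG vs SUM give different aggregate values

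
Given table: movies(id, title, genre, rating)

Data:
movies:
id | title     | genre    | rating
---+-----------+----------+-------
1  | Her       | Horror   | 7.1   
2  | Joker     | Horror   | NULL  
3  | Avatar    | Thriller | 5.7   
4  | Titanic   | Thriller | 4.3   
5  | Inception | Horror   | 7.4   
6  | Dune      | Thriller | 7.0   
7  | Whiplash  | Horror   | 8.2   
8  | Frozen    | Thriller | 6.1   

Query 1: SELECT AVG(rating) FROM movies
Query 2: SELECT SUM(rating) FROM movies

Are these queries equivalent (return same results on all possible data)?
No, not equivalent

Query 1 returns: [(6.542857142857143,)]
Query 2 returns: [(45.8,)]

Reason: AVG vs SUM give different aggregate values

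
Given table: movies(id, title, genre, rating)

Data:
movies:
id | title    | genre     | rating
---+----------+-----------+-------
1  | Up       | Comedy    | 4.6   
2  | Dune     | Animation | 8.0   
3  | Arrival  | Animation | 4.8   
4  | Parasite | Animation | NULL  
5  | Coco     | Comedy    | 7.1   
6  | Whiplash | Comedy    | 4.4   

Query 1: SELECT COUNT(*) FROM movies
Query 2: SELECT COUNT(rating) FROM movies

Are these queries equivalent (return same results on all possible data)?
No, not equivalent

Query 1 returns: [(6,)]
Query 2 returns: [(5,)]

Reason: COUNT(*) includes NULLs, COUNT(column) excludes them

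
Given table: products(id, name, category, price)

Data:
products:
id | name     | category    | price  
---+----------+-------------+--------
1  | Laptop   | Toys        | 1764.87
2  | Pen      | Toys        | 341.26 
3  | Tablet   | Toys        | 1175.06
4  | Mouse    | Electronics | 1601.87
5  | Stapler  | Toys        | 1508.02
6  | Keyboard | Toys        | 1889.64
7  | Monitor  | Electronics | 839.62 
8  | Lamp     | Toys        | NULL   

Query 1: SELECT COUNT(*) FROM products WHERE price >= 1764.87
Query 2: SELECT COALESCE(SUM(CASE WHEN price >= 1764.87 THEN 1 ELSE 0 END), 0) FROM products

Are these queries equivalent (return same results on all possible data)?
Yes, equivalent

Both queries return: [(2,)]

Reason: COUNT with WHERE vs conditional SUM (COALESCE handles empty-table NULL)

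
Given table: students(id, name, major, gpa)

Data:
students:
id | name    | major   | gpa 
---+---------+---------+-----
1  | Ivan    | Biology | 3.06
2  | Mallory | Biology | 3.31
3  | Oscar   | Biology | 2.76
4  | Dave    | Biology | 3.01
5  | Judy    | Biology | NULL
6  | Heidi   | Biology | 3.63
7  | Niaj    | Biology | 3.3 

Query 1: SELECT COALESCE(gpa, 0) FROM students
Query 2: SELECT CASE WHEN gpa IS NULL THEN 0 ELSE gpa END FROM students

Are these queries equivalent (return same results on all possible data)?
Yes, equivalent

Both queries return: [(0,), (2.76,), (3.01,), (3.06,), (3.3,), (3.31,), (3.63,)]

Reason: COALESCE vs CASE for NULL handling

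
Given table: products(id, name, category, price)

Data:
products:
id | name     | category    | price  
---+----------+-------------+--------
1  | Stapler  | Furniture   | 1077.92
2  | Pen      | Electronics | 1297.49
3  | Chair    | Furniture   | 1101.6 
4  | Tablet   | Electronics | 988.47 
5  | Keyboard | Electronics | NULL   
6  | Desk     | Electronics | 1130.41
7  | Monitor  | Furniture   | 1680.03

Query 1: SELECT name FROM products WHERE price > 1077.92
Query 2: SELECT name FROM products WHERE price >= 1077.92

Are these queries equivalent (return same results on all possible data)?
No, not equivalent

Query 1 returns: [('Pen',), ('Chair',), ('Desk',), ('Monitor',)]
Query 2 returns: [('Stapler',), ('Pen',), ('Chair',), ('Desk',), ('Monitor',)]

Reason: > vs >= gives different results when price = 1077.92 exists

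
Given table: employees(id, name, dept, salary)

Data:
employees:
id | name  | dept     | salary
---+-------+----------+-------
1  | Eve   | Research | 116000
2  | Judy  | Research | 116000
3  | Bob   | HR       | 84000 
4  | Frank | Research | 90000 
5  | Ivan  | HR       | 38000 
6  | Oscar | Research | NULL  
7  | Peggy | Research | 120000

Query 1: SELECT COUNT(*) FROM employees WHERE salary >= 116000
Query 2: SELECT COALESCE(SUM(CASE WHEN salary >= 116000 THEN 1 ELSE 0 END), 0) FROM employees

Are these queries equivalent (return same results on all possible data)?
Yes, equivalent

Both queries return: [(3,)]

Reason: COUNT with WHERE vs conditional SUM (COALESCE handles empty-table NULL)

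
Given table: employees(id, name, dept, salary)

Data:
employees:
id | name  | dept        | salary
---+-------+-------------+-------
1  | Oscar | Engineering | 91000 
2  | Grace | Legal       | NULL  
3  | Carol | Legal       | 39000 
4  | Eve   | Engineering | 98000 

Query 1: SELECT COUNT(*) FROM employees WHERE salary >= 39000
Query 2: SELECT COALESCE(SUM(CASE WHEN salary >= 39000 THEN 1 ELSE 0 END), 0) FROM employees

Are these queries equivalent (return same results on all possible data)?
Yes, equivalent

Both queries return: [(3,)]

Reason: COUNT with WHERE vs conditional SUM (COALESCE handles empty-table NULL)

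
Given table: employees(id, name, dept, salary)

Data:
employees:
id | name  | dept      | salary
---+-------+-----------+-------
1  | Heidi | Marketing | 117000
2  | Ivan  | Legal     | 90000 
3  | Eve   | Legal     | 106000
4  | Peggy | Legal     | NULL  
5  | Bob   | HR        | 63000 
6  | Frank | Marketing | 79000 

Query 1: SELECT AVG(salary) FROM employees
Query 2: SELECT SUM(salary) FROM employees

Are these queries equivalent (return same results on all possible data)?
No, not equivalent

Query 1 returns: [(91000.0,)]
Query 2 returns: [(455000,)]

Reason: AVG vs SUM give different aggregate values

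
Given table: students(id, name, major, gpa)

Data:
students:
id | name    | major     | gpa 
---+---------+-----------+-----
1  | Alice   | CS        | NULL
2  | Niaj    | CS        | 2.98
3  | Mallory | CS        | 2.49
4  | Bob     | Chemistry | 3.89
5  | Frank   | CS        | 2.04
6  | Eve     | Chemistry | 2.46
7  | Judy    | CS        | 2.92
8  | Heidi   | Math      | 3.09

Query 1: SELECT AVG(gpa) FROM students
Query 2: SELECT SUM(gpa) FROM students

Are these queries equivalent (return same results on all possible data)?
No, not equivalent

Query 1 returns: [(2.8385714285714285,)]
Query 2 returns: [(19.87,)]

Reason: AVG vs SUM give different aggregate values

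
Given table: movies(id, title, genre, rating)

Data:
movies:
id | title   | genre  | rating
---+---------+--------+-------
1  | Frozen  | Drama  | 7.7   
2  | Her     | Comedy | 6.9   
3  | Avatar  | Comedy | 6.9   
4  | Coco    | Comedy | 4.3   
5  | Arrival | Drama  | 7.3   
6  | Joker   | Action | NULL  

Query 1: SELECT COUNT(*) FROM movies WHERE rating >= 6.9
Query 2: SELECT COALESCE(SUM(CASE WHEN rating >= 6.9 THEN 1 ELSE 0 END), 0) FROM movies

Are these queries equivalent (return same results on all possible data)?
Yes, equivalent

Both queries return: [(4,)]

Reason: COUNT with WHERE vs conditional SUM (COALESCE handles empty-table NULL)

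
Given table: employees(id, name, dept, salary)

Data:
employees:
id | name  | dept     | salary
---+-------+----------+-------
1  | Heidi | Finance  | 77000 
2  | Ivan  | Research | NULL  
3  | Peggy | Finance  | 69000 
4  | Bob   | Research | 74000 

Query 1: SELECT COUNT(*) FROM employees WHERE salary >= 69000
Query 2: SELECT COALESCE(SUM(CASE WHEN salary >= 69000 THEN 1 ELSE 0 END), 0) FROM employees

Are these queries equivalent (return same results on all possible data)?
Yes, equivalent

Both queries return: [(3,)]

Reason: COUNT with WHERE vs conditional SUM (COALESCE handles empty-table NULL)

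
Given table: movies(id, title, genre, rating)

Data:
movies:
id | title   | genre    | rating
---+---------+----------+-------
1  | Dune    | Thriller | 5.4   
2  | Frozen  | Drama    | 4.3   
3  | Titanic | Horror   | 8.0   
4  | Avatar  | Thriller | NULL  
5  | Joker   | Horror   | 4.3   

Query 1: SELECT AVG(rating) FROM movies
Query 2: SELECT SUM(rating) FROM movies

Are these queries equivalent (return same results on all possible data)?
No, not equivalent

Query 1 returns: [(5.5,)]
Query 2 returns: [(22.0,)]

Reason: AVG vs SUM give different aggregate values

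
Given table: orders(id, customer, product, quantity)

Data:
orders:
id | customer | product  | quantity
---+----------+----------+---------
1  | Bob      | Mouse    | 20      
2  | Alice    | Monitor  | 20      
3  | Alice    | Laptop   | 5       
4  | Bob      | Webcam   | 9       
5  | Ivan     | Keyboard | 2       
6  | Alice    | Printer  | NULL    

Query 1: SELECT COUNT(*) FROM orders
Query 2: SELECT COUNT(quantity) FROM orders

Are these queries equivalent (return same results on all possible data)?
No, not equivalent

Query 1 returns: [(6,)]
Query 2 returns: [(5,)]

Reason: COUNT(*) includes NULLs, COUNT(column) excludes them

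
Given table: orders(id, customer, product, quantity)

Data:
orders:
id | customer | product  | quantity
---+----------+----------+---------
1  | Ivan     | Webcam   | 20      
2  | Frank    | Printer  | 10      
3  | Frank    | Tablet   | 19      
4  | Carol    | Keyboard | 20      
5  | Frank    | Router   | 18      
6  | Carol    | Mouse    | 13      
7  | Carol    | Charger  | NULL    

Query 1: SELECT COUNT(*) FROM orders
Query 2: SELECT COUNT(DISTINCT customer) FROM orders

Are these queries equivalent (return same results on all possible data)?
No, not equivalent

Query 1 returns: [(7,)]
Query 2 returns: [(3,)]

Reason: COUNT(*) counts rows, COUNT(DISTINCT customer) counts unique customers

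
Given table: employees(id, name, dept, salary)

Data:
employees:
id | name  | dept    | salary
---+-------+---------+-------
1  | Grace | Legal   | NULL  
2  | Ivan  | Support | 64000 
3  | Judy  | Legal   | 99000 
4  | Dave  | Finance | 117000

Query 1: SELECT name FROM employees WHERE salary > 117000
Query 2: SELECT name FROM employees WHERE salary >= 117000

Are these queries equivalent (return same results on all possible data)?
No, not equivalent

Query 1 returns: []
Query 2 returns: [('Dave',)]

Reason: > vs >= gives different results when salary = 117000 exists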